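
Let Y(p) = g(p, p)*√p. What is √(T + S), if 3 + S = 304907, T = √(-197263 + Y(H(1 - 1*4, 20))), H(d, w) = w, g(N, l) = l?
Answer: √(304904 + I*√(197263 - 40*√5)) ≈ 552.18 + 0.402*I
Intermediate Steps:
Y(p) = p^(3/2) (Y(p) = p*√p = p^(3/2))
T = √(-197263 + 40*√5) (T = √(-197263 + 20^(3/2)) = √(-197263 + 40*√5) ≈ 444.04*I)
S = 304904 (S = -3 + 304907 = 304904)
√(T + S) = √(√(-197263 + 40*√5) + 304904) = √(304904 + √(-197263 + 40*√5))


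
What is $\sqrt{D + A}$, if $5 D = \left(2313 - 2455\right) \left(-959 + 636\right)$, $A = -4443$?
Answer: $\frac{\sqrt{118255}}{5} \approx 68.776$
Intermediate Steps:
$D = \frac{45866}{5}$ ($D = \frac{\left(2313 - 2455\right) \left(-959 + 636\right)}{5} = \frac{\left(-142\right) \left(-323\right)}{5} = \frac{1}{5} \cdot 45866 = \frac{45866}{5} \approx 9173.2$)
$\sqrt{D + A} = \sqrt{\frac{45866}{5} - 4443} = \sqrt{\frac{23651}{5}} = \frac{\sqrt{118255}}{5}$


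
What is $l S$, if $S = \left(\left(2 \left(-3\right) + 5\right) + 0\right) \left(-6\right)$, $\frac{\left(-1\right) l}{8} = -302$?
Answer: $14496$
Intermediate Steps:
$l = 2416$ ($l = \left(-8\right) \left(-302\right) = 2416$)
$S = 6$ ($S = \left(\left(-6 + 5\right) + 0\right) \left(-6\right) = \left(-1 + 0\right) \left(-6\right) = \left(-1\right) \left(-6\right) = 6$)
$l S = 2416 \cdot 6 = 14496$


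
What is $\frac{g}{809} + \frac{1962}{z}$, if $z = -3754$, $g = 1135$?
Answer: $\frac{1336766}{1518493} \approx 0.88032$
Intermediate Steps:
$\frac{g}{809} + \frac{1962}{z} = \frac{1135}{809} + \frac{1962}{-3754} = 1135 \cdot \frac{1}{809} + 1962 \left(- \frac{1}{3754}\right) = \frac{1135}{809} - \frac{981}{1877} = \frac{1336766}{1518493}$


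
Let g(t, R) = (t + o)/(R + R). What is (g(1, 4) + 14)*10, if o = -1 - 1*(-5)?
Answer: 585/4 ≈ 146.25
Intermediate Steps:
o = 4 (o = -1 + 5 = 4)
g(t, R) = (4 + t)/(2*R) (g(t, R) = (t + 4)/(R + R) = (4 + t)/((2*R)) = (4 + t)*(1/(2*R)) = (4 + t)/(2*R))
(g(1, 4) + 14)*10 = ((½)*(4 + 1)/4 + 14)*10 = ((½)*(¼)*5 + 14)*10 = (5/8 + 14)*10 = (117/8)*10 = 585/4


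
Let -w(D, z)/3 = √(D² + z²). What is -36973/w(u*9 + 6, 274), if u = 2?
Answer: 36973*√18913/113478 ≈ 44.808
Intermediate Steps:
w(D, z) = -3*√(D² + z²)
-36973/w(u*9 + 6, 274) = -36973*(-1/(3*√((2*9 + 6)² + 274²))) = -36973*(-1/(3*√((18 + 6)² + 75076))) = -36973*(-1/(3*√(24² + 75076))) = -36973*(-1/(3*√(576 + 75076))) = -36973*(-√18913/113478) = -(-36973)*√18913/113478 = 36973*√18913/113478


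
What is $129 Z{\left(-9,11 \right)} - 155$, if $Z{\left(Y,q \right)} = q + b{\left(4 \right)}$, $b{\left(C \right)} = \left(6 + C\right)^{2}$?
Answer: $14164$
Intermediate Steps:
$Z{\left(Y,q \right)} = 100 + q$ ($Z{\left(Y,q \right)} = q + \left(6 + 4\right)^{2} = q + 10^{2} = q + 100 = 100 + q$)
$129 Z{\left(-9,11 \right)} - 155 = 129 \left(100 + 11\right) - 155 = 129 \cdot 111 - 155 = 14319 - 155 = 14164$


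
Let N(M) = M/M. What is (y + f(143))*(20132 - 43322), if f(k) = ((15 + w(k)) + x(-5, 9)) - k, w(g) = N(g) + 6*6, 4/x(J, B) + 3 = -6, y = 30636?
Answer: -2124984730/3 ≈ -7.0833e+8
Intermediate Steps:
N(M) = 1
x(J, B) = -4/9 (x(J, B) = 4/(-3 - 6) = 4/(-9) = 4*(-1/9) = -4/9)
w(g) = 37 (w(g) = 1 + 6*6 = 1 + 36 = 37)
f(k) = 464/9 - k (f(k) = ((15 + 37) - 4/9) - k = (52 - 4/9) - k = 464/9 - k)
(y + f(143))*(20132 - 43322) = (30636 + (464/9 - 1*143))*(20132 - 43322) = (30636 + (464/9 - 143))*(-23190) = (30636 - 823/9)*(-23190) = (274901/9)*(-23190) = -2124984730/3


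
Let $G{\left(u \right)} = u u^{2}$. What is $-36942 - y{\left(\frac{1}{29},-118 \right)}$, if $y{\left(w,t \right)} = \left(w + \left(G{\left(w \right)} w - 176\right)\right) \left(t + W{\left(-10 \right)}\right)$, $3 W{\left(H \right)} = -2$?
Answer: $- \frac{122691839602}{2121843} \approx -57823.0$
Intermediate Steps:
$G{\left(u \right)} = u^{3}$
$W{\left(H \right)} = - \frac{2}{3}$ ($W{\left(H \right)} = \frac{1}{3} \left(-2\right) = - \frac{2}{3}$)
$y{\left(w,t \right)} = \left(- \frac{2}{3} + t\right) \left(-176 + w + w^{4}\right)$ ($y{\left(w,t \right)} = \left(w + \left(w^{3} w - 176\right)\right) \left(t - \frac{2}{3}\right) = \left(w + \left(w^{4} - 176\right)\right) \left(- \frac{2}{3} + t\right) = \left(w + \left(-176 + w^{4}\right)\right) \left(- \frac{2}{3} + t\right) = \left(-176 + w + w^{4}\right) \left(- \frac{2}{3} + t\right) = \left(- \frac{2}{3} + t\right) \left(-176 + w + w^{4}\right)$)
$-36942 - y{\left(\frac{1}{29},-118 \right)} = -36942 - \left(\frac{352}{3} - -20768 - \frac{2}{3 \cdot 29} - \frac{2 \left(\frac{1}{29}\right)^{4}}{3} - \frac{118}{29} - 118 \left(\frac{1}{29}\right)^{4}\right) = -36942 - \left(\frac{352}{3} + 20768 - \frac{2}{87} - \frac{2}{3 \cdot 707281} - \frac{118}{29} - \frac{118}{707281}\right) = -36942 - \left(\frac{352}{3} + 20768 - \frac{2}{87} - \frac{2}{2121843} - \frac{118}{29} - \frac{118}{707281}\right) = -36942 - \frac{44306715496}{2121843} = - \frac{122691839602}{2121843}$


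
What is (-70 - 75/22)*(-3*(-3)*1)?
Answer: -14535/22 ≈ -660.68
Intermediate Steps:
(-70 - 75/22)*(-3*(-3)*1) = (-70 - 75*1/22)*(9*1) = (-70 - 75/22)*9 = -1615/22*9 = -14535/22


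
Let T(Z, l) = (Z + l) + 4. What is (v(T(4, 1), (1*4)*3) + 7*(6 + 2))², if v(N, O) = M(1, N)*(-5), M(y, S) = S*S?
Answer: 121801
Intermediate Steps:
M(y, S) = S²
T(Z, l) = 4 + Z + l
v(N, O) = -5*N² (v(N, O) = N²*(-5) = -5*N²)
(v(T(4, 1), (1*4)*3) + 7*(6 + 2))² = (-5*(4 + 4 + 1)² + 7*(6 + 2))² = (-5*9² + 7*8)² = (-5*81 + 56)² = (-405 + 56)² = (-349)² = 121801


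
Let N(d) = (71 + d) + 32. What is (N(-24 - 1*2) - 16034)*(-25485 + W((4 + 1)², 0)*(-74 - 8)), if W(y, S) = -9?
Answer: 394887879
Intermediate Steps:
N(d) = 103 + d
(N(-24 - 1*2) - 16034)*(-25485 + W((4 + 1)², 0)*(-74 - 8)) = ((103 + (-24 - 1*2)) - 16034)*(-25485 - 9*(-74 - 8)) = ((103 + (-24 - 2)) - 16034)*(-25485 - 9*(-82)) = ((103 - 26) - 16034)*(-25485 + 738) = (77 - 16034)*(-24747) = -15957*(-24747) = 394887879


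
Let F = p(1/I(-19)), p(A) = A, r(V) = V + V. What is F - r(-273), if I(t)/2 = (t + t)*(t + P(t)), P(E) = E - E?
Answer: 788425/1444 ≈ 546.00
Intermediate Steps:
P(E) = 0
I(t) = 4*t² (I(t) = 2*((t + t)*(t + 0)) = 2*((2*t)*t) = 2*(2*t²) = 4*t²)
r(V) = 2*V
F = 1/1444 (F = 1/(4*(-19)²) = 1/(4*361) = 1/1444 ≈ 0.00069252)
F - r(-273) = 1/1444 - 2*(-273) = 1/1444 - 1*(-546) = 1/1444 + 546 = 788425/1444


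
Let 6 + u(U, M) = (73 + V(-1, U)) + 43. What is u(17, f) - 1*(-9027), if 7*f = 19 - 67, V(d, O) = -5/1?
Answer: 9132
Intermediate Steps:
V(d, O) = -5 (V(d, O) = -5*1 = -5)
f = -48/7 (f = (19 - 67)/7 = (1/7)*(-48) = -48/7 ≈ -6.8571)
u(U, M) = 105 (u(U, M) = -6 + ((73 - 5) + 43) = -6 + (68 + 43) = -6 + 111 = 105)
u(17, f) - 1*(-9027) = 105 - 1*(-9027) = 105 + 9027 = 9132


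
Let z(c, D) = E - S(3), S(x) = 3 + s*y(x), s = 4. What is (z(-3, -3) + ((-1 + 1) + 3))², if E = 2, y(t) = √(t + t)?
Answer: 100 - 16*√6 ≈ 60.808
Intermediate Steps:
y(t) = √2*√t (y(t) = √(2*t) = √2*√t)
S(x) = 3 + 4*√2*√x (S(x) = 3 + 4*(√2*√x) = 3 + 4*√2*√x)
z(c, D) = -1 - 4*√6 (z(c, D) = 2 - (3 + 4*√2*√3) = 2 - (3 + 4*√6) = 2 + (-3 - 4*√6) = -1 - 4*√6)
(z(-3, -3) + ((-1 + 1) + 3))² = ((-1 - 4*√6) + ((-1 + 1) + 3))² = ((-1 - 4*√6) + (0 + 3))² = ((-1 - 4*√6) + 3)² = (2 - 4*√6)²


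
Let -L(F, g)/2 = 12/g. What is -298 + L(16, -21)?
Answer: -2078/7 ≈ -296.86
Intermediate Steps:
L(F, g) = -24/g
-298 + L(16, -21) = -298 - 24/(-21) = -298 - 24*(-1/21) = -298 + 8/7 = -2078/7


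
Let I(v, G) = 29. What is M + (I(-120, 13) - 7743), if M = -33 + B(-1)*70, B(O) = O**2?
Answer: -7677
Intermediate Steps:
M = 37 (M = -33 + (-1)**2*70 = -33 + 1*70 = -33 + 70 = 37)
M + (I(-120, 13) - 7743) = 37 + (29 - 7743) = 37 - 7714 = -7677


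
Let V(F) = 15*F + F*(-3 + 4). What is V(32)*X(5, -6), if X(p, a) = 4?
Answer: 2048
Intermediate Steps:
V(F) = 16*F (V(F) = 15*F + F*1 = 15*F + F = 16*F)
V(32)*X(5, -6) = (16*32)*4 = 512*4 = 2048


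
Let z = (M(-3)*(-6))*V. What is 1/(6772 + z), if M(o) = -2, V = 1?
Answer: 1/6784 ≈ 0.00014741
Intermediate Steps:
z = 12 (z = -2*(-6)*1 = 12*1 = 12)
1/(6772 + z) = 1/(6772 + 12) = 1/6784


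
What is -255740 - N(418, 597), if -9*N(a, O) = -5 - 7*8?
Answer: -2301721/9 ≈ -2.5575e+5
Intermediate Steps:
N(a, O) = 61/9 (N(a, O) = -(-5 - 7*8)/9 = -(-5 - 56)/9 = -1/9*(-61) = 61/9)
-255740 - N(418, 597) = -255740 - 1*61/9 = -255740 - 61/9 = -2301721/9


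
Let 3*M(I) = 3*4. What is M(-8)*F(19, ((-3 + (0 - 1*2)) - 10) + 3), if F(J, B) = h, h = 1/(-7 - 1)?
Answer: -½ ≈ -0.50000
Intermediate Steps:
h = -⅛ (h = 1/(-8) = -⅛ ≈ -0.12500)
M(I) = 4 (M(I) = (3*4)/3 = (⅓)*12 = 4)
F(J, B) = -⅛
M(-8)*F(19, ((-3 + (0 - 1*2)) - 10) + 3) = 4*(-⅛) = -½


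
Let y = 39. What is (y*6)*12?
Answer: 2808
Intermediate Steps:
(y*6)*12 = (39*6)*12 = 234*12 = 2808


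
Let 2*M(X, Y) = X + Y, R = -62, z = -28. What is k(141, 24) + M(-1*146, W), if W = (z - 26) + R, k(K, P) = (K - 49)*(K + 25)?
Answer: 15141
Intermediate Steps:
k(K, P) = (-49 + K)*(25 + K)
W = -116 (W = (-28 - 26) - 62 = -54 - 62 = -116)
M(X, Y) = X/2 + Y/2 (M(X, Y) = (X + Y)/2 = X/2 + Y/2)
k(141, 24) + M(-1*146, W) = (-1225 + 141² - 24*141) + ((-1*146)/2 + (½)*(-116)) = (-1225 + 19881 - 3384) + ((½)*(-146) - 58) = 15272 + (-73 - 58) = 15272 - 131 = 15141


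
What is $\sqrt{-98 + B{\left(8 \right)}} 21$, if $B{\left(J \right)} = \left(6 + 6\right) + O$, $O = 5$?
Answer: $189 i \approx 189.0 i$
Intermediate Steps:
$B{\left(J \right)} = 17$ ($B{\left(J \right)} = \left(6 + 6\right) + 5 = 12 + 5 = 17$)
$\sqrt{-98 + B{\left(8 \right)}} 21 = \sqrt{-98 + 17} \cdot 21 = \sqrt{-81} \cdot 21 = 9 i 21 = 189 i$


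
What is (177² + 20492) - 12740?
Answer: 39081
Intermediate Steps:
(177² + 20492) - 12740 = (31329 + 20492) - 12740 = 51821 - 12740 = 39081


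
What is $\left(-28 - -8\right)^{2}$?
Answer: $400$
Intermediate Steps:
$\left(-28 - -8\right)^{2} = \left(-28 + 8\right)^{2} = \left(-20\right)^{2} = 400$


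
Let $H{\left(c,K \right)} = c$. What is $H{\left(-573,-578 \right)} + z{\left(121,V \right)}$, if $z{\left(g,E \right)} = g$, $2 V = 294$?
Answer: $-452$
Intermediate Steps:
$V = 147$ ($V = \frac{1}{2} \cdot 294 = 147$)
$H{\left(-573,-578 \right)} + z{\left(121,V \right)} = -573 + 121 = -452$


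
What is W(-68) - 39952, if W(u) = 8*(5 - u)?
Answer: -39368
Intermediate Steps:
W(u) = 40 - 8*u
W(-68) - 39952 = (40 - 8*(-68)) - 39952 = (40 + 544) - 39952 = 584 - 39952 = -39368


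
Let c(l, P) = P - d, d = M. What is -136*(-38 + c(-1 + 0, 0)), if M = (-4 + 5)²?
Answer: 5304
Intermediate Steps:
M = 1 (M = 1² = 1)
d = 1
c(l, P) = -1 + P (c(l, P) = P - 1*1 = P - 1 = -1 + P)
-136*(-38 + c(-1 + 0, 0)) = -136*(-38 + (-1 + 0)) = -136*(-38 - 1) = -136*(-39) = 5304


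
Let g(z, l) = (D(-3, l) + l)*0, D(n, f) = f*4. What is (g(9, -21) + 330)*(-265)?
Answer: -87450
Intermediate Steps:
D(n, f) = 4*f
g(z, l) = 0 (g(z, l) = (4*l + l)*0 = (5*l)*0 = 0)
(g(9, -21) + 330)*(-265) = (0 + 330)*(-265) = 330*(-265) = -87450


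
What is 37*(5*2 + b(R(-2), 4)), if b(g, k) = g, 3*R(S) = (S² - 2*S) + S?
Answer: 444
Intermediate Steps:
R(S) = -S/3 + S²/3 (R(S) = ((S² - 2*S) + S)/3 = (S² - S)/3 = -S/3 + S²/3)
37*(5*2 + b(R(-2), 4)) = 37*(5*2 + (⅓)*(-2)*(-1 - 2)) = 37*(10 + (⅓)*(-2)*(-3)) = 37*(10 + 2) = 37*12 = 444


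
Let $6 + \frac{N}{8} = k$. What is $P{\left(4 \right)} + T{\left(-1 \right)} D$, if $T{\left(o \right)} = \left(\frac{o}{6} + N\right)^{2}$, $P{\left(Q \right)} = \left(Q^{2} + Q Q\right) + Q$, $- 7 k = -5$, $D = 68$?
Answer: $\frac{54060389}{441} \approx 1.2259 \cdot 10^{5}$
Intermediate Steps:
$k = \frac{5}{7}$ ($k = \left(- \frac{1}{7}\right) \left(-5\right) = \frac{5}{7} \approx 0.71429$)
$P{\left(Q \right)} = Q + 2 Q^{2}$ ($P{\left(Q \right)} = \left(Q^{2} + Q^{2}\right) + Q = 2 Q^{2} + Q = Q + 2 Q^{2}$)
$N = - \frac{296}{7}$ ($N = -48 + 8 \cdot \frac{5}{7} = -48 + \frac{40}{7} = - \frac{296}{7} \approx -42.286$)
$T{\left(o \right)} = \left(- \frac{296}{7} + \frac{o}{6}\right)^{2}$ ($T{\left(o \right)} = \left(\frac{o}{6} - \frac{296}{7}\right)^{2} = \left(- \frac{296}{7} + \frac{o}{6}\right)^{2}$)
$P{\left(4 \right)} + T{\left(-1 \right)} D = 4 \left(1 + 2 \cdot 4\right) + \frac{\left(-1776 + 7 \left(-1\right)\right)^{2}}{1764} \cdot 68 = 4 \left(1 + 8\right) + \frac{\left(-1776 - 7\right)^{2}}{1764} \cdot 68 = 4 \cdot 9 + \frac{\left(-1783\right)^{2}}{1764} \cdot 68 = 36 + \frac{1}{1764} \cdot 3179089 \cdot 68 = 36 + \frac{3179089}{1764} \cdot 68 = 36 + \frac{54044513}{441} = \frac{54060389}{441}$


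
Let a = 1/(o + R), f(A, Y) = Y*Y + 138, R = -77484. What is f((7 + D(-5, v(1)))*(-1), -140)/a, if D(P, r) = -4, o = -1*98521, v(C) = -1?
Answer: -3473986690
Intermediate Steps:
o = -98521
f(A, Y) = 138 + Y² (f(A, Y) = Y² + 138 = 138 + Y²)
a = -1/176005 (a = 1/(-98521 - 77484) = 1/(-176005) = -1/176005 ≈ -5.6817e-6)
f((7 + D(-5, v(1)))*(-1), -140)/a = (138 + (-140)²)/(-1/176005) = (138 + 19600)*(-176005) = 19738*(-176005) = -3473986690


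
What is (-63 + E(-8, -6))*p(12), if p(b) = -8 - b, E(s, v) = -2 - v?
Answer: 1180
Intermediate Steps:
(-63 + E(-8, -6))*p(12) = (-63 + (-2 - 1*(-6)))*(-8 - 1*12) = (-63 + (-2 + 6))*(-8 - 12) = (-63 + 4)*(-20) = -59*(-20) = 1180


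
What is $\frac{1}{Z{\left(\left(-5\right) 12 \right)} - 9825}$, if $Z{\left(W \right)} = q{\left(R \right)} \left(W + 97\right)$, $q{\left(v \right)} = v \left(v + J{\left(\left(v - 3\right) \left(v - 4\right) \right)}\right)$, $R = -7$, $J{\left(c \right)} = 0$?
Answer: $- \frac{1}{8012} \approx -0.00012481$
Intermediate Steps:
$q{\left(v \right)} = v^{2}$ ($q{\left(v \right)} = v \left(v + 0\right) = v v = v^{2}$)
$Z{\left(W \right)} = 4753 + 49 W$ ($Z{\left(W \right)} = \left(-7\right)^{2} \left(W + 97\right) = 49 \left(97 + W\right) = 4753 + 49 W$)
$\frac{1}{Z{\left(\left(-5\right) 12 \right)} - 9825} = \frac{1}{\left(4753 + 49 \left(\left(-5\right) 12\right)\right) - 9825} = \frac{1}{\left(4753 + 49 \left(-60\right)\right) - 9825} = \frac{1}{\left(4753 - 2940\right) - 9825} = \frac{1}{1813 - 9825} = \frac{1}{-8012} = - \frac{1}{8012}$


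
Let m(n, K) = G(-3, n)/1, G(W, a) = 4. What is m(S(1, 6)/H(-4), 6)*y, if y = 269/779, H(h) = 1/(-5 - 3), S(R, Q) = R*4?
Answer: 1076/779 ≈ 1.3813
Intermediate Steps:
S(R, Q) = 4*R
H(h) = -1/8 (H(h) = 1/(-8) = -1/8)
m(n, K) = 4 (m(n, K) = 4/1 = 4*1 = 4)
y = 269/779 (y = 269*(1/779) = 269/779 ≈ 0.34531)
m(S(1, 6)/H(-4), 6)*y = 4*(269/779) = 1076/779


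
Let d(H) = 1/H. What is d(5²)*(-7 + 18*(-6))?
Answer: -23/5 ≈ -4.6000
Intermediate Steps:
d(5²)*(-7 + 18*(-6)) = (-7 + 18*(-6))/(5²) = (-7 - 108)/25 = (1/25)*(-115) = -23/5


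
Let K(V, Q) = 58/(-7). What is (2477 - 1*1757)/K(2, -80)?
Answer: -2520/29 ≈ -86.896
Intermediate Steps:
K(V, Q) = -58/7 (K(V, Q) = 58*(-1/7) = -58/7)
(2477 - 1*1757)/K(2, -80) = (2477 - 1*1757)/(-58/7) = (2477 - 1757)*(-7/58) = 720*(-7/58) = -2520/29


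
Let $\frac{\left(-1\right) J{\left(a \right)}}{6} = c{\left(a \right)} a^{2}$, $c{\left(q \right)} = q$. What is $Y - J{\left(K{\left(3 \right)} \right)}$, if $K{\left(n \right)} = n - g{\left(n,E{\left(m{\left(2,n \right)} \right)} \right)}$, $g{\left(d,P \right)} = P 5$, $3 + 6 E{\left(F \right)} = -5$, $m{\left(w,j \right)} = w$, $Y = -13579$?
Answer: $- \frac{73433}{9} \approx -8159.2$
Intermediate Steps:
$E{\left(F \right)} = - \frac{4}{3}$ ($E{\left(F \right)} = - \frac{1}{2} + \frac{1}{6} \left(-5\right) = - \frac{1}{2} - \frac{5}{6} = - \frac{4}{3}$)
$g{\left(d,P \right)} = 5 P$
$K{\left(n \right)} = \frac{20}{3} + n$ ($K{\left(n \right)} = n - 5 \left(- \frac{4}{3}\right) = n - - \frac{20}{3} = n + \frac{20}{3} = \frac{20}{3} + n$)
$J{\left(a \right)} = - 6 a^{3}$ ($J{\left(a \right)} = - 6 a a^{2} = - 6 a^{3}$)
$Y - J{\left(K{\left(3 \right)} \right)} = -13579 - - 6 \left(\frac{20}{3} + 3\right)^{3} = -13579 - - 6 \left(\frac{29}{3}\right)^{3} = -13579 - \left(-6\right) \frac{24389}{27} = -13579 - - \frac{48778}{9} = -13579 + \frac{48778}{9} = - \frac{73433}{9}$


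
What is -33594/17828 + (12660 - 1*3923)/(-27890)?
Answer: -136587487/62152865 ≈ -2.1976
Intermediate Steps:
-33594/17828 + (12660 - 1*3923)/(-27890) = -33594*1/17828 + (12660 - 3923)*(-1/27890) = -16797/8914 + 8737*(-1/27890) = -16797/8914 - 8737/27890 = -136587487/62152865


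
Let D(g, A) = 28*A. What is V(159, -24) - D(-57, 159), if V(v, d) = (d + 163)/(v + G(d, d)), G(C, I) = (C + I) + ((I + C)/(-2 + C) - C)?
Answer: -7918301/1779 ≈ -4451.0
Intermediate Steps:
G(C, I) = I + (C + I)/(-2 + C) (G(C, I) = (C + I) + ((C + I)/(-2 + C) - C) = (C + I) + (-C + (C + I)/(-2 + C)) = I + (C + I)/(-2 + C))
V(v, d) = (163 + d)/(v + d²/(-2 + d)) (V(v, d) = (d + 163)/(v + (d - d + d*d)/(-2 + d)) = (163 + d)/(v + (d - d + d²)/(-2 + d)) = (163 + d)/(v + d²/(-2 + d)))
V(159, -24) - D(-57, 159) = (-2 - 24)*(163 - 24)/((-24)² + 159*(-2 - 24)) - 28*159 = -26*139/(576 + 159*(-26)) - 1*4452 = -26*139/(576 - 4134) - 4452 = -26*139/(-3558) - 4452 = -1/3558*(-26)*139 - 4452 = 1807/1779 - 4452 = -7918301/1779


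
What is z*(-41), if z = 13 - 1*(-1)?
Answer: -574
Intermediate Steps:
z = 14 (z = 13 + 1 = 14)
z*(-41) = 14*(-41) = -574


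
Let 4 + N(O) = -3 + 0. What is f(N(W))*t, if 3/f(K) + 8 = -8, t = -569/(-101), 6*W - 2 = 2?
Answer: -1707/1616 ≈ -1.0563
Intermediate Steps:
W = ⅔ (W = ⅓ + (⅙)*2 = ⅓ + ⅓ = ⅔ ≈ 0.66667)
N(O) = -7 (N(O) = -4 + (-3 + 0) = -4 - 3 = -7)
t = 569/101 (t = -569*(-1/101) = 569/101 ≈ 5.6337)
f(K) = -3/16 (f(K) = 3/(-8 - 8) = 3/(-16) = 3*(-1/16) = -3/16)
f(N(W))*t = -3/16*569/101 = -1707/1616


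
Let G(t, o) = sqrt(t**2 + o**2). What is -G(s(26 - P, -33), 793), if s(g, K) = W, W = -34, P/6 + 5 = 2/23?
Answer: -sqrt(630005) ≈ -793.73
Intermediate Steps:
P = -678/23 (P = -30 + 6*(2/23) = -30 + 12/23 = -678/23 ≈ -29.478)
s(g, K) = -34
G(t, o) = sqrt(o**2 + t**2)
-G(s(26 - P, -33), 793) = -sqrt(793**2 + (-34)**2) = -sqrt(628849 + 1156) = -sqrt(630005)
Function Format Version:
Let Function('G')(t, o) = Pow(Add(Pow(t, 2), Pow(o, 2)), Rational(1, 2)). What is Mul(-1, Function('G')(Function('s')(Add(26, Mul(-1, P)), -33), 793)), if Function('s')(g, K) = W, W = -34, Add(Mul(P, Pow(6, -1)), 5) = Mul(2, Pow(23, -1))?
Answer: Mul(-1, Pow(630005, Rational(1, 2))) ≈ -793.73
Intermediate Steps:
P = Rational(-678, 23) (P = Add(-30, Mul(6, Mul(2, Pow(23, -1)))) = Add(-30, Mul(6, Mul(2, Rational(1, 23)))) = Add(-30, Mul(6, Rational(2, 23))) = Add(-30, Rational(12, 23)) = Rational(-678, 23) ≈ -29.478)
Function('s')(g, K) = -34
Function('G')(t, o) = Pow(Add(Pow(o, 2), Pow(t, 2)), Rational(1, 2))
Mul(-1, Function('G')(Function('s')(Add(26, Mul(-1, P)), -33), 793)) = Mul(-1, Pow(Add(Pow(793, 2), Pow(-34, 2)), Rational(1, 2))) = Mul(-1, Pow(Add(628849, 1156), Rational(1, 2))) = Mul(-1, Pow(630005, Rational(1, 2)))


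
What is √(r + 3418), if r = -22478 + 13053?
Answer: I*√6007 ≈ 77.505*I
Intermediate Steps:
r = -9425
√(r + 3418) = √(-9425 + 3418) = √(-6007) = I*√6007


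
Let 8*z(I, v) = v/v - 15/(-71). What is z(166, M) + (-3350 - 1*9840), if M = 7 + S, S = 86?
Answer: -3745917/284 ≈ -13190.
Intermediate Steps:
M = 93 (M = 7 + 86 = 93)
z(I, v) = 43/284 (z(I, v) = (v/v - 15/(-71))/8 = (1 - 15*(-1/71))/8 = (1 + 15/71)/8 = (⅛)*(86/71) = 43/284)
z(166, M) + (-3350 - 1*9840) = 43/284 + (-3350 - 1*9840) = 43/284 + (-3350 - 9840) = 43/284 - 13190 = -3745917/284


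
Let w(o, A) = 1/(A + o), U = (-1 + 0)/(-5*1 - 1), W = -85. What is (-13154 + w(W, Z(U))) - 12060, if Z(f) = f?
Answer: -12833932/509 ≈ -25214.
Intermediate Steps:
U = ⅙ (U = -1/(-5 - 1) = -1/(-6) = -1*(-⅙) = ⅙ ≈ 0.16667)
(-13154 + w(W, Z(U))) - 12060 = (-13154 + 1/(⅙ - 85)) - 12060 = (-13154 + 1/(-509/6)) - 12060 = (-13154 - 6/509) - 12060 = -6695392/509 - 12060 = -12833932/509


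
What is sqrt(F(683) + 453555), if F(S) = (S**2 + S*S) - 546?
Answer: sqrt(1385987) ≈ 1177.3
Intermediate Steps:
F(S) = -546 + 2*S**2 (F(S) = (S**2 + S**2) - 546 = 2*S**2 - 546 = -546 + 2*S**2)
sqrt(F(683) + 453555) = sqrt((-546 + 2*683**2) + 453555) = sqrt((-546 + 2*466489) + 453555) = sqrt((-546 + 932978) + 453555) = sqrt(932432 + 453555) = sqrt(1385987)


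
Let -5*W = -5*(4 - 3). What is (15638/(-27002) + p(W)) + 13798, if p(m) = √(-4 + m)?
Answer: 186278979/13501 + I*√3 ≈ 13797.0 + 1.732*I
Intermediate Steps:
W = 1 (W = -(-1)*(4 - 3) = -(-1) = -⅕*(-5) = 1)
(15638/(-27002) + p(W)) + 13798 = (15638/(-27002) + √(-4 + 1)) + 13798 = (15638*(-1/27002) + √(-3)) + 13798 = (-7819/13501 + I*√3) + 13798 = 186278979/13501 + I*√3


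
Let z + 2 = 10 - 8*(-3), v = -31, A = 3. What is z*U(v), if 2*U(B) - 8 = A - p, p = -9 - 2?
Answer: 352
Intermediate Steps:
p = -11
U(B) = 11 (U(B) = 4 + (3 - 1*(-11))/2 = 4 + (3 + 11)/2 = 4 + (½)*14 = 4 + 7 = 11)
z = 32 (z = -2 + (10 - 8*(-3)) = -2 + (10 + 24) = -2 + 34 = 32)
z*U(v) = 32*11 = 352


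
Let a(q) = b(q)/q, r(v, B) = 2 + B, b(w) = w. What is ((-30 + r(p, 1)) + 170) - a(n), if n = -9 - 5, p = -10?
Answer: 142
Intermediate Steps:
n = -14
a(q) = 1 (a(q) = q/q = 1)
((-30 + r(p, 1)) + 170) - a(n) = ((-30 + (2 + 1)) + 170) - 1*1 = ((-30 + 3) + 170) - 1 = (-27 + 170) - 1 = 143 - 1 = 142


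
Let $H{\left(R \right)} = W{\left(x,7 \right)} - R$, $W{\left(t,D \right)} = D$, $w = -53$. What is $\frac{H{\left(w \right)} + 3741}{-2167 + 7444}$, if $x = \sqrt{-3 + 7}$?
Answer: $\frac{1267}{1759} \approx 0.7203$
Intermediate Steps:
$x = 2$ ($x = \sqrt{4} = 2$)
$H{\left(R \right)} = 7 - R$
$\frac{H{\left(w \right)} + 3741}{-2167 + 7444} = \frac{\left(7 - -53\right) + 3741}{-2167 + 7444} = \frac{\left(7 + 53\right) + 3741}{5277} = \left(60 + 3741\right) \frac{1}{5277} = 3801 \cdot \frac{1}{5277} = \frac{1267}{1759}$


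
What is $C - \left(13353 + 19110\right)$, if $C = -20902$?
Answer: $-53365$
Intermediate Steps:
$C - \left(13353 + 19110\right) = -20902 - \left(13353 + 19110\right) = -20902 - 32463 = -53365$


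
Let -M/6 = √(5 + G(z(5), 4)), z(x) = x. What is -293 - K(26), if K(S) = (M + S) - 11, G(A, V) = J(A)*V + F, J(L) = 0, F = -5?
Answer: -308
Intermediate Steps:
G(A, V) = -5 (G(A, V) = 0*V - 5 = 0 - 5 = -5)
M = 0 (M = -6*√(5 - 5) = -6*√0 = -6*0 = 0)
K(S) = -11 + S (K(S) = (0 + S) - 11 = S - 11 = -11 + S)
-293 - K(26) = -293 - (-11 + 26) = -293 - 1*15 = -293 - 15 = -308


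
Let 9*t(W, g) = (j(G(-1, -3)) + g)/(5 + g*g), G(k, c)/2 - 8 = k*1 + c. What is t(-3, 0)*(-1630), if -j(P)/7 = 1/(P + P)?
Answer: 1141/72 ≈ 15.847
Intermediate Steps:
G(k, c) = 16 + 2*c + 2*k (G(k, c) = 16 + 2*(k*1 + c) = 16 + 2*(k + c) = 16 + 2*(c + k) = 16 + (2*c + 2*k) = 16 + 2*c + 2*k)
j(P) = -7/(2*P) (j(P) = -7/(P + P) = -7*1/(2*P) = -7/(2*P))
t(W, g) = (-7/16 + g)/(9*(5 + g**2)) (t(W, g) = ((-7/(2*(16 + 2*(-3) + 2*(-1))) + g)/(5 + g*g))/9 = ((-7/(2*(16 - 6 - 2)) + g)/(5 + g**2))/9 = ((-7/2/8 + g)/(5 + g**2))/9 = ((-7/2*1/8 + g)/(5 + g**2))/9 = ((-7/16 + g)/(5 + g**2))/9 = (-7/16 + g)/(9*(5 + g**2)))
t(-3, 0)*(-1630) = ((-7 + 16*0)/(144*(5 + 0**2)))*(-1630) = ((-7 + 0)/(144*(5 + 0)))*(-1630) = ((1/144)*(-7)/5)*(-1630) = ((1/144)*(1/5)*(-7))*(-1630) = -7/720*(-1630) = 1141/72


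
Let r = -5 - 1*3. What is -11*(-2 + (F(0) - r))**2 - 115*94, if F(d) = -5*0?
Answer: -11206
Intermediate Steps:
r = -8 (r = -5 - 3 = -8)
F(d) = 0
-11*(-2 + (F(0) - r))**2 - 115*94 = -11*(-2 + (0 - 1*(-8)))**2 - 115*94 = -11*(-2 + (0 + 8))**2 - 10810 = -11*(-2 + 8)**2 - 10810 = -11*6**2 - 10810 = -11*36 - 10810 = -396 - 10810 = -11206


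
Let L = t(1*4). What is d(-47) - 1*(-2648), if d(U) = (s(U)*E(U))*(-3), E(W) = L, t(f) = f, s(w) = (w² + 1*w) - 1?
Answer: -23284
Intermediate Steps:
s(w) = -1 + w + w² (s(w) = (w² + w) - 1 = (w + w²) - 1 = -1 + w + w²)
L = 4 (L = 1*4 = 4)
E(W) = 4
d(U) = 12 - 12*U - 12*U² (d(U) = ((-1 + U + U²)*4)*(-3) = (-4 + 4*U + 4*U²)*(-3) = 12 - 12*U - 12*U²)
d(-47) - 1*(-2648) = (12 - 12*(-47) - 12*(-47)²) - 1*(-2648) = (12 + 564 - 12*2209) + 2648 = (12 + 564 - 26508) + 2648 = -25932 + 2648 = -23284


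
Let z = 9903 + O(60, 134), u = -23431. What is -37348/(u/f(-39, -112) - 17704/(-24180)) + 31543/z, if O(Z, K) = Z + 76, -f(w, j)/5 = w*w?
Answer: -17672963032687/1804962005 ≈ -9791.3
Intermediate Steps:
f(w, j) = -5*w**2 (f(w, j) = -5*w*w = -5*w**2)
O(Z, K) = 76 + Z
z = 10039 (z = 9903 + (76 + 60) = 9903 + 136 = 10039)
-37348/(u/f(-39, -112) - 17704/(-24180)) + 31543/z = -37348/(-23431/((-5*(-39)**2)) - 17704/(-24180)) + 31543/10039 = -37348/(-23431/((-5*1521)) - 17704*(-1/24180)) + 31543*(1/10039) = -37348/(-23431/(-7605) + 4426/6045) + 31543/10039 = -37348/(-23431*(-1/7605) + 4426/6045) + 31543/10039 = -37348/(23431/7605 + 4426/6045) + 31543/10039 = -37348/179795/47151 + 31543/10039 = -37348*47151/179795 + 31543/10039 = -1760995548/179795 + 31543/10039 = -17672963032687/1804962005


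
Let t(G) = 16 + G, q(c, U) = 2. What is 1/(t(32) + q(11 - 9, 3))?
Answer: 1/50 ≈ 0.020000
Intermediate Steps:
1/(t(32) + q(11 - 9, 3)) = 1/((16 + 32) + 2) = 1/(48 + 2) = 1/50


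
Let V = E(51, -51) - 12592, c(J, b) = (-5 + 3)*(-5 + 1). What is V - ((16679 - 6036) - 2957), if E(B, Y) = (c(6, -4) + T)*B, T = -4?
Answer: -20074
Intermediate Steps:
c(J, b) = 8 (c(J, b) = -2*(-4) = 8)
E(B, Y) = 4*B (E(B, Y) = (8 - 4)*B = 4*B)
V = -12388 (V = 4*51 - 12592 = 204 - 12592 = -12388)
V - ((16679 - 6036) - 2957) = -12388 - ((16679 - 6036) - 2957) = -12388 - (10643 - 2957) = -12388 - 1*7686 = -12388 - 7686 = -20074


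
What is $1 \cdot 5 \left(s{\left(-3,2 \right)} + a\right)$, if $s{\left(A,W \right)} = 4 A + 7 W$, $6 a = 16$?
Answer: $\frac{70}{3} \approx 23.333$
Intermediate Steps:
$a = \frac{8}{3}$ ($a = \frac{1}{6} \cdot 16 = \frac{8}{3} \approx 2.6667$)
$1 \cdot 5 \left(s{\left(-3,2 \right)} + a\right) = 1 \cdot 5 \left(\left(4 \left(-3\right) + 7 \cdot 2\right) + \frac{8}{3}\right) = 5 \left(\left(-12 + 14\right) + \frac{8}{3}\right) = 5 \left(2 + \frac{8}{3}\right) = 5 \cdot \frac{14}{3} = \frac{70}{3}$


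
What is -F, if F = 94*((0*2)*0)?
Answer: 0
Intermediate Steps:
F = 0 (F = 94*(0*0) = 94*0 = 0)
-F = -1*0 = 0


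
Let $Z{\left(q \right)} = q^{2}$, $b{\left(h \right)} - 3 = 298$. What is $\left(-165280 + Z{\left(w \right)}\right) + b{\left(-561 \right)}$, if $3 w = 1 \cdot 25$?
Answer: $- \frac{1484186}{9} \approx -1.6491 \cdot 10^{5}$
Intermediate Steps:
$b{\left(h \right)} = 301$ ($b{\left(h \right)} = 3 + 298 = 301$)
$w = \frac{25}{3}$ ($w = \frac{1 \cdot 25}{3} = \frac{1}{3} \cdot 25 = \frac{25}{3} \approx 8.3333$)
$\left(-165280 + Z{\left(w \right)}\right) + b{\left(-561 \right)} = \left(-165280 + \left(\frac{25}{3}\right)^{2}\right) + 301 = \left(-165280 + \frac{625}{9}\right) + 301 = - \frac{1486895}{9} + 301 = - \frac{1484186}{9}$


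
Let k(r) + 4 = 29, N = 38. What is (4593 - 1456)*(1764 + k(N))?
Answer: 5612093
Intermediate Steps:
k(r) = 25 (k(r) = -4 + 29 = 25)
(4593 - 1456)*(1764 + k(N)) = (4593 - 1456)*(1764 + 25) = 3137*1789 = 5612093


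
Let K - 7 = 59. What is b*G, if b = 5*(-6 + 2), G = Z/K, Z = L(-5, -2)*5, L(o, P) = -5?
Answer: 250/33 ≈ 7.5758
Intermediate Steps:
K = 66 (K = 7 + 59 = 66)
Z = -25 (Z = -5*5 = -25)
G = -25/66 ≈ -0.37879
b = -20 (b = 5*(-4) = -20)
b*G = -20*(-25/66) = 250/33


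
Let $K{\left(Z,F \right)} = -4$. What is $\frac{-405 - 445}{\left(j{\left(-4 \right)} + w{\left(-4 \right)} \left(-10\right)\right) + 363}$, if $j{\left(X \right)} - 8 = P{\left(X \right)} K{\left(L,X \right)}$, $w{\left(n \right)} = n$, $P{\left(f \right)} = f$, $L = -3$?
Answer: $- \frac{850}{427} \approx -1.9906$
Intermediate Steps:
$j{\left(X \right)} = 8 - 4 X$ ($j{\left(X \right)} = 8 + X \left(-4\right) = 8 - 4 X$)
$\frac{-405 - 445}{\left(j{\left(-4 \right)} + w{\left(-4 \right)} \left(-10\right)\right) + 363} = \frac{-405 - 445}{\left(\left(8 - -16\right) - -40\right) + 363} = - \frac{850}{\left(\left(8 + 16\right) + 40\right) + 363} = - \frac{850}{\left(24 + 40\right) + 363} = - \frac{850}{64 + 363} = - \frac{850}{427}$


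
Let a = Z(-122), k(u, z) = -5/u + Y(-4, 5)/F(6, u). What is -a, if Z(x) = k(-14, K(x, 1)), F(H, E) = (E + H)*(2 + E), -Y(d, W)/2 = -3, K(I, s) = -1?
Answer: -47/112 ≈ -0.41964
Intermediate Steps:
Y(d, W) = 6 (Y(d, W) = -2*(-3) = 6)
F(H, E) = (2 + E)*(E + H)
k(u, z) = -5/u + 6/(12 + u**2 + 8*u) (k(u, z) = -5/u + 6/(u**2 + 2*u + 2*6 + u*6) = -5/u + 6/(u**2 + 2*u + 12 + 6*u) = -5/u + 6/(12 + u**2 + 8*u))
Z(x) = 47/112 (Z(x) = (-60 - 34*(-14) - 5*(-14)**2)/((-14)*(12 + (-14)**2 + 8*(-14))) = -(-60 + 476 - 5*196)/(14*(12 + 196 - 112)) = -1/14*(-60 + 476 - 980)/96 = -1/14*1/96*(-564) = 47/112)
a = 47/112 ≈ 0.41964
-a = -1*47/112 = -47/112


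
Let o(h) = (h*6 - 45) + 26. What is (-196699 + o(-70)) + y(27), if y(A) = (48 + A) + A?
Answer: -197036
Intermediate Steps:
y(A) = 48 + 2*A
o(h) = -19 + 6*h (o(h) = (6*h - 45) + 26 = (-45 + 6*h) + 26 = -19 + 6*h)
(-196699 + o(-70)) + y(27) = (-196699 + (-19 + 6*(-70))) + (48 + 2*27) = (-196699 + (-19 - 420)) + (48 + 54) = (-196699 - 439) + 102 = -197138 + 102 = -197036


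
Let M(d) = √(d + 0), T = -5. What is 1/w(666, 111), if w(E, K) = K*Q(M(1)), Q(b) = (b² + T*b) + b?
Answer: -1/333 ≈ -0.0030030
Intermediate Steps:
M(d) = √d
Q(b) = b² - 4*b (Q(b) = (b² - 5*b) + b = b² - 4*b)
w(E, K) = -3*K (w(E, K) = K*(√1*(-4 + √1)) = K*(1*(-4 + 1)) = K*(1*(-3)) = K*(-3) = -3*K)
1/w(666, 111) = 1/(-3*111) = 1/(-333) = -1/333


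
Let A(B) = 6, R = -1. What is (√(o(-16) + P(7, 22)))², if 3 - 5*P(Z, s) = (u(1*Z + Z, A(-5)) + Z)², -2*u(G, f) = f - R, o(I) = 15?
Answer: 263/20 ≈ 13.150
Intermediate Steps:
u(G, f) = -½ - f/2 (u(G, f) = -(f - 1*(-1))/2 = -(f + 1)/2 = -(1 + f)/2 = -½ - f/2)
P(Z, s) = ⅗ - (-7/2 + Z)²/5 (P(Z, s) = ⅗ - ((-½ - ½*6) + Z)²/5 = ⅗ - ((-½ - 3) + Z)²/5 = ⅗ - (-7/2 + Z)²/5)
(√(o(-16) + P(7, 22)))² = (√(15 + (⅗ - (-7 + 2*7)²/20)))² = (√(15 + (⅗ - (-7 + 14)²/20)))² = (√(15 + (⅗ - 1/20*7²)))² = (√(15 + (⅗ - 1/20*49)))² = (√(15 + (⅗ - 49/20)))² = (√(15 - 37/20))² = (√(263/20))² = (√1315/10)² = 263/20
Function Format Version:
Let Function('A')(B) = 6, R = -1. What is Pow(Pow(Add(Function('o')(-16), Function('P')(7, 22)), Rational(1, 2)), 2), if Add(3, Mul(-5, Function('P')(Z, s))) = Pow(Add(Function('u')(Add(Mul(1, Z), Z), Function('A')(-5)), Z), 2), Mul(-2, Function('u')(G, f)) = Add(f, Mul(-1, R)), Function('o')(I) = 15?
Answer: Rational(263, 20) ≈ 13.150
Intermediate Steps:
Function('u')(G, f) = Add(Rational(-1, 2), Mul(Rational(-1, 2), f)) (Function('u')(G, f) = Mul(Rational(-1, 2), Add(f, Mul(-1, -1))) = Mul(Rational(-1, 2), Add(f, 1)) = Mul(Rational(-1, 2), Add(1, f)) = Add(Rational(-1, 2), Mul(Rational(-1, 2), f)))
Function('P')(Z, s) = Add(Rational(3, 5), Mul(Rational(-1, 5), Pow(Add(Rational(-7, 2), Z), 2))) (Function('P')(Z, s) = Add(Rational(3, 5), Mul(Rational(-1, 5), Pow(Add(Add(Rational(-1, 2), Mul(Rational(-1, 2), 6)), Z), 2))) = Add(Rational(3, 5), Mul(Rational(-1, 5), Pow(Add(Add(Rational(-1, 2), -3), Z), 2))) = Add(Rational(3, 5), Mul(Rational(-1, 5), Pow(Add(Rational(-7, 2), Z), 2))))
Pow(Pow(Add(Function('o')(-16), Function('P')(7, 22)), Rational(1, 2)), 2) = Pow(Pow(Add(15, Add(Rational(3, 5), Mul(Rational(-1, 20), Pow(Add(-7, Mul(2, 7)), 2)))), Rational(1, 2)), 2) = Pow(Pow(Add(15, Add(Rational(3, 5), Mul(Rational(-1, 20), Pow(Add(-7, 14), 2)))), Rational(1, 2)), 2) = Pow(Pow(Add(15, Add(Rational(3, 5), Mul(Rational(-1, 20), Pow(7, 2)))), Rational(1, 2)), 2) = Pow(Pow(Add(15, Add(Rational(3, 5), Mul(Rational(-1, 20), 49))), Rational(1, 2)), 2) = Pow(Pow(Add(15, Add(Rational(3, 5), Rational(-49, 20))), Rational(1, 2)), 2) = Pow(Pow(Add(15, Rational(-37, 20)), Rational(1, 2)), 2) = Pow(Pow(Rational(263, 20), Rational(1, 2)), 2) = Pow(Mul(Rational(1, 10), Pow(1315, Rational(1, 2))), 2) = Rational(263, 20)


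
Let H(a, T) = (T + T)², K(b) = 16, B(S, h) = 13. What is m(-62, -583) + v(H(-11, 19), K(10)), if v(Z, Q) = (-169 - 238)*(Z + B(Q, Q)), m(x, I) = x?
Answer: -593061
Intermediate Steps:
H(a, T) = 4*T² (H(a, T) = (2*T)² = 4*T²)
v(Z, Q) = -5291 - 407*Z (v(Z, Q) = (-169 - 238)*(Z + 13) = -407*(13 + Z) = -5291 - 407*Z)
m(-62, -583) + v(H(-11, 19), K(10)) = -62 + (-5291 - 1628*19²) = -62 + (-5291 - 1628*361) = -62 + (-5291 - 407*1444) = -62 + (-5291 - 587708) = -62 - 592999 = -593061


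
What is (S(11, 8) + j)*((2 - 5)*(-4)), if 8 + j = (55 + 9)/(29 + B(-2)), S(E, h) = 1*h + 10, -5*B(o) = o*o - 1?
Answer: 10440/71 ≈ 147.04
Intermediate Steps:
B(o) = ⅕ - o²/5 (B(o) = -(o*o - 1)/5 = -(o² - 1)/5 = -(-1 + o²)/5 = ⅕ - o²/5)
S(E, h) = 10 + h (S(E, h) = h + 10 = 10 + h)
j = -408/71 (j = -8 + (55 + 9)/(29 + (⅕ - ⅕*(-2)²)) = -8 + 64/(29 + (⅕ - ⅕*4)) = -8 + 64/(29 + (⅕ - ⅘)) = -8 + 64/(29 - ⅗) = -8 + 64/(142/5) = -8 + 64*(5/142) = -8 + 160/71 = -408/71 ≈ -5.7465)
(S(11, 8) + j)*((2 - 5)*(-4)) = ((10 + 8) - 408/71)*((2 - 5)*(-4)) = (18 - 408/71)*(-3*(-4)) = (870/71)*12 = 10440/71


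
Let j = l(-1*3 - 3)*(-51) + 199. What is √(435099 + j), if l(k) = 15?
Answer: √434533 ≈ 659.19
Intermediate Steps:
j = -566 (j = 15*(-51) + 199 = -765 + 199 = -566)
√(435099 + j) = √(435099 - 566) = √434533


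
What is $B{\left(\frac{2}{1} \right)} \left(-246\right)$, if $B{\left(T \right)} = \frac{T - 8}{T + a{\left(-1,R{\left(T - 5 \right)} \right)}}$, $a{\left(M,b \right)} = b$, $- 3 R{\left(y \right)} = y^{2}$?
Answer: $-1476$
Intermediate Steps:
$R{\left(y \right)} = - \frac{y^{2}}{3}$
$B{\left(T \right)} = \frac{-8 + T}{T - \frac{\left(-5 + T\right)^{2}}{3}}$ ($B{\left(T \right)} = \frac{T - 8}{T - \frac{\left(T - 5\right)^{2}}{3}} = \frac{-8 + T}{T - \frac{\left(-5 + T\right)^{2}}{3}}$)
$B{\left(\frac{2}{1} \right)} \left(-246\right) = \frac{3 \left(-8 + \frac{2}{1}\right)}{- \left(-5 + \frac{2}{1}\right)^{2} + 3 \cdot \frac{2}{1}} \left(-246\right) = \frac{3 \left(-8 + 2 \cdot 1\right)}{- \left(-5 + 2 \cdot 1\right)^{2} + 3 \cdot 2 \cdot 1} \left(-246\right) = \frac{3 \left(-8 + 2\right)}{- \left(-5 + 2\right)^{2} + 3 \cdot 2} \left(-246\right) = 3 \frac{1}{- \left(-3\right)^{2} + 6} \left(-6\right) \left(-246\right) = 3 \frac{1}{\left(-1\right) 9 + 6} \left(-6\right) \left(-246\right) = 3 \frac{1}{-9 + 6} \left(-6\right) \left(-246\right) = 3 \frac{1}{-3} \left(-6\right) \left(-246\right) = 3 \left(- \frac{1}{3}\right) \left(-6\right) \left(-246\right) = 6 \left(-246\right) = -1476$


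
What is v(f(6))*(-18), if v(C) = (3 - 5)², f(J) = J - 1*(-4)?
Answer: -72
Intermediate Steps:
f(J) = 4 + J (f(J) = J + 4 = 4 + J)
v(C) = 4 (v(C) = (-2)² = 4)
v(f(6))*(-18) = 4*(-18) = -72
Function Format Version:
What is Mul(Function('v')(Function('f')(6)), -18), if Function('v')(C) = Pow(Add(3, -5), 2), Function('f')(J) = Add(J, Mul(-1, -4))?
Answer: -72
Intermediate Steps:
Function('f')(J) = Add(4, J) (Function('f')(J) = Add(J, 4) = Add(4, J))
Function('v')(C) = 4 (Function('v')(C) = Pow(-2, 2) = 4)
Mul(Function('v')(Function('f')(6)), -18) = Mul(4, -18) = -72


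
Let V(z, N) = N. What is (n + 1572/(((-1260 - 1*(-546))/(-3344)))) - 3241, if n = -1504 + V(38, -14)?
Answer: 309807/119 ≈ 2603.4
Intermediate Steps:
n = -1518 (n = -1504 - 14 = -1518)
(n + 1572/(((-1260 - 1*(-546))/(-3344)))) - 3241 = (-1518 + 1572/(((-1260 - 1*(-546))/(-3344)))) - 3241 = (-1518 + 1572/(((-1260 + 546)*(-1/3344)))) - 3241 = (-1518 + 1572/((-714*(-1/3344)))) - 3241 = (-1518 + 1572/(357/1672)) - 3241 = (-1518 + 1572*(1672/357)) - 3241 = (-1518 + 876128/119) - 3241 = 695486/119 - 3241 = 309807/119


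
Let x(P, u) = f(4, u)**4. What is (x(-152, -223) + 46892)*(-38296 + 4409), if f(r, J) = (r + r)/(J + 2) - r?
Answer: -3811992260649341076/2385443281 ≈ -1.5980e+9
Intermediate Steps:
f(r, J) = -r + 2*r/(2 + J) (f(r, J) = (2*r)/(2 + J) - r = 2*r/(2 + J) - r = -r + 2*r/(2 + J))
x(P, u) = 256*u**4/(2 + u)**4 (x(P, u) = (-1*u*4/(2 + u))**4 = (-4*u/(2 + u))**4 = 256*u**4/(2 + u)**4)
(x(-152, -223) + 46892)*(-38296 + 4409) = (256*(-223)**4/(2 - 223)**4 + 46892)*(-38296 + 4409) = (256*2472973441/(-221)**4 + 46892)*(-33887) = (256*2472973441*(1/2385443281) + 46892)*(-33887) = (633081200896/2385443281 + 46892)*(-33887) = (112491287533548/2385443281)*(-33887) = -3811992260649341076/2385443281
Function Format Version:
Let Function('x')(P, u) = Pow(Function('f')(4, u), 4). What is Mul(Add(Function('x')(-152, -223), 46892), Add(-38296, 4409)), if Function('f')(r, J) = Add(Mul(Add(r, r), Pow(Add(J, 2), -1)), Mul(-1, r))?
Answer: Rational(-3811992260649341076, 2385443281) ≈ -1.5980e+9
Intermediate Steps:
Function('f')(r, J) = Add(Mul(-1, r), Mul(2, r, Pow(Add(2, J), -1))) (Function('f')(r, J) = Add(Mul(Mul(2, r), Pow(Add(2, J), -1)), Mul(-1, r)) = Add(Mul(2, r, Pow(Add(2, J), -1)), Mul(-1, r)) = Add(Mul(-1, r), Mul(2, r, Pow(Add(2, J), -1))))
Function('x')(P, u) = Mul(256, Pow(u, 4), Pow(Add(2, u), -4)) (Function('x')(P, u) = Pow(Mul(-1, u, 4, Pow(Add(2, u), -1)), 4) = Pow(Mul(-4, u, Pow(Add(2, u), -1)), 4) = Mul(256, Pow(u, 4), Pow(Add(2, u), -4)))
Mul(Add(Function('x')(-152, -223), 46892), Add(-38296, 4409)) = Mul(Add(Mul(256, Pow(-223, 4), Pow(Add(2, -223), -4)), 46892), Add(-38296, 4409)) = Mul(Add(Mul(256, 2472973441, Pow(-221, -4)), 46892), -33887) = Mul(Add(Mul(256, 2472973441, Rational(1, 2385443281)), 46892), -33887) = Mul(Add(Rational(633081200896, 2385443281), 46892), -33887) = Mul(Rational(112491287533548, 2385443281), -33887) = Rational(-3811992260649341076, 2385443281)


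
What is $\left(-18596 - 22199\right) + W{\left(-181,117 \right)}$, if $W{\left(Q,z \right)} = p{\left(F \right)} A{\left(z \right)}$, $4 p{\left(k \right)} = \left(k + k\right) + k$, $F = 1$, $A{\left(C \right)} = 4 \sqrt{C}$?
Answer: $-40795 + 9 \sqrt{13} \approx -40763.0$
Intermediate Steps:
$p{\left(k \right)} = \frac{3 k}{4}$ ($p{\left(k \right)} = \frac{\left(k + k\right) + k}{4} = \frac{2 k + k}{4} = \frac{3 k}{4}$)
$W{\left(Q,z \right)} = 3 \sqrt{z}$ ($W{\left(Q,z \right)} = \frac{3}{4} \cdot 1 \cdot 4 \sqrt{z} = \frac{3 \cdot 4 \sqrt{z}}{4} = 3 \sqrt{z}$)
$\left(-18596 - 22199\right) + W{\left(-181,117 \right)} = \left(-18596 - 22199\right) + 3 \sqrt{117} = \left(-18596 - 22199\right) + 3 \cdot 3 \sqrt{13} = -40795 + 9 \sqrt{13}$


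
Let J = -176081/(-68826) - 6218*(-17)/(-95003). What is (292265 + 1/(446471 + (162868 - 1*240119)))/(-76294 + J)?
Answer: -352794561709634646939/92093128698611251450 ≈ -3.8308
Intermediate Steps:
J = 9452902087/6538676478 (J = -176081*(-1/68826) + 105706*(-1/95003) = 176081/68826 - 105706/95003 = 9452902087/6538676478 ≈ 1.4457)
(292265 + 1/(446471 + (162868 - 1*240119)))/(-76294 + J) = (292265 + 1/(446471 + (162868 - 1*240119)))/(-76294 + 9452902087/6538676478) = (292265 + 1/(446471 + (162868 - 240119)))/(-498852330310445/6538676478) = (292265 + 1/(446471 - 77251))*(-6538676478/498852330310445) = (292265 + 1/369220)*(-6538676478/498852330310445) = (107910083301/369220)*(-6538676478/498852330310445) = -352794561709634646939/92093128698611251450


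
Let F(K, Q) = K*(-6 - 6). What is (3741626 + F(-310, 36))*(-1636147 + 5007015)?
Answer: 12625066980328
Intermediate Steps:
F(K, Q) = -12*K (F(K, Q) = K*(-12) = -12*K)
(3741626 + F(-310, 36))*(-1636147 + 5007015) = (3741626 - 12*(-310))*(-1636147 + 5007015) = (3741626 + 3720)*3370868 = 3745346*3370868 = 12625066980328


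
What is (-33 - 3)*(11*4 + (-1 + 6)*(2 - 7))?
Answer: -684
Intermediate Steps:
(-33 - 3)*(11*4 + (-1 + 6)*(2 - 7)) = -36*(44 + 5*(-5)) = -36*(44 - 25) = -36*19 = -684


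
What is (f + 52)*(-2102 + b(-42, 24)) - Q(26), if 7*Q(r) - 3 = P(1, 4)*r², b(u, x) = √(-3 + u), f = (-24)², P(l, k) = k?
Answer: -9243099/7 + 1884*I*√5 ≈ -1.3204e+6 + 4212.8*I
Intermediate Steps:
f = 576
Q(r) = 3/7 + 4*r²/7 (Q(r) = 3/7 + (4*r²)/7 = 3/7 + 4*r²/7)
(f + 52)*(-2102 + b(-42, 24)) - Q(26) = (576 + 52)*(-2102 + √(-3 - 42)) - (3/7 + (4/7)*26²) = 628*(-2102 + √(-45)) - (3/7 + (4/7)*676) = 628*(-2102 + 3*I*√5) - (3/7 + 2704/7) = (-1320056 + 1884*I*√5) - 1*2707/7 = (-1320056 + 1884*I*√5) - 2707/7 = -9243099/7 + 1884*I*√5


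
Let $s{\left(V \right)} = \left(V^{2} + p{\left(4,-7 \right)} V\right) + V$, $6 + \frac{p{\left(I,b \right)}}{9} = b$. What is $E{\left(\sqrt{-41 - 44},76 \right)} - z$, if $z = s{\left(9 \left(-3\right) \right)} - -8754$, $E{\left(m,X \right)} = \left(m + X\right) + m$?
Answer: $-12539 + 2 i \sqrt{85} \approx -12539.0 + 18.439 i$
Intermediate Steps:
$p{\left(I,b \right)} = -54 + 9 b$
$s{\left(V \right)} = V^{2} - 116 V$ ($s{\left(V \right)} = \left(V^{2} + \left(-54 + 9 \left(-7\right)\right) V\right) + V = \left(V^{2} + \left(-54 - 63\right) V\right) + V = \left(V^{2} - 117 V\right) + V = V^{2} - 116 V$)
$E{\left(m,X \right)} = X + 2 m$ ($E{\left(m,X \right)} = \left(X + m\right) + m = X + 2 m$)
$z = 12615$ ($z = 9 \left(-3\right) \left(-116 + 9 \left(-3\right)\right) - -8754 = - 27 \left(-116 - 27\right) + 8754 = \left(-27\right) \left(-143\right) + 8754 = 3861 + 8754 = 12615$)
$E{\left(\sqrt{-41 - 44},76 \right)} - z = \left(76 + 2 \sqrt{-41 - 44}\right) - 12615 = \left(76 + 2 \sqrt{-85}\right) - 12615 = \left(76 + 2 i \sqrt{85}\right) - 12615 = -12539 + 2 i \sqrt{85}$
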